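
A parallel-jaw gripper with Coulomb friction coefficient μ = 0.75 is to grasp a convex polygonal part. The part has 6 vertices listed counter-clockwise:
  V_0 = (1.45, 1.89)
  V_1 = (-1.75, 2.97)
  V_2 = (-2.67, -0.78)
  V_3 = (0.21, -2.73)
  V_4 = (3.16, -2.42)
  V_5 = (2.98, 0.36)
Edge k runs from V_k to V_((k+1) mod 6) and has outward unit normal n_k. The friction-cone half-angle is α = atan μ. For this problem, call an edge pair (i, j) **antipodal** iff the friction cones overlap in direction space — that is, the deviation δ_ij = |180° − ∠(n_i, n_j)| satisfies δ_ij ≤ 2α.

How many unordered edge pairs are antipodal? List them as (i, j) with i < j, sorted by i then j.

α = atan 0.75 = 36.87°;  2α = 73.74°
n_0 = (+0.3198, +0.9475)
n_1 = (-0.9712, +0.2383)
n_2 = (-0.5607, -0.8280)
n_3 = (+0.1045, -0.9945)
n_4 = (+0.9979, +0.0646)
n_5 = (+0.7071, +0.7071)
  (0,1): δ = 85.13°  ·
  (0,2): δ = 15.45°  ✓
  (0,3): δ = 24.65°  ✓
  (0,4): δ = 112.35°  ·
  (0,5): δ = 153.65°  ·
  (1,2): δ = 110.32°  ·
  (1,3): δ = 70.22°  ✓
  (1,4): δ = 17.49°  ✓
  (1,5): δ = 58.78°  ✓
  (2,3): δ = 139.90°  ·
  (2,4): δ = 52.19°  ✓
  (2,5): δ = 10.90°  ✓
  (3,4): δ = 92.29°  ·
  (3,5): δ = 51.00°  ✓
  (4,5): δ = 138.70°  ·
antipodal pairs: 8

count = 8; pairs: (0,2), (0,3), (1,3), (1,4), (1,5), (2,4), (2,5), (3,5)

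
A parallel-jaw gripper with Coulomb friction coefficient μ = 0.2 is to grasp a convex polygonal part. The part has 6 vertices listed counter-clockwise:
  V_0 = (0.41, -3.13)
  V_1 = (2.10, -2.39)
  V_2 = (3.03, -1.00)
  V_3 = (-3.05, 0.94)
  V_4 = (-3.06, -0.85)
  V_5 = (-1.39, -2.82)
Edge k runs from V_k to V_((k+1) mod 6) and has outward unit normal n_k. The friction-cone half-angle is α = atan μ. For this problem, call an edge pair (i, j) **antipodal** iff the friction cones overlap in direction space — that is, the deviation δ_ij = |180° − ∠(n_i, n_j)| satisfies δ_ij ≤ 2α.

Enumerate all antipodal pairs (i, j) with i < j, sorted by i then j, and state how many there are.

α = atan 0.2 = 11.31°;  2α = 22.62°
n_0 = (+0.4011, -0.9160)
n_1 = (+0.8311, -0.5561)
n_2 = (+0.3040, +0.9527)
n_3 = (-1.0000, +0.0056)
n_4 = (-0.7628, -0.6466)
n_5 = (-0.1697, -0.9855)
  (0,1): δ = 147.43°  ·
  (0,2): δ = 41.34°  ·
  (0,3): δ = 66.03°  ·
  (0,4): δ = 106.64°  ·
  (0,5): δ = 146.58°  ·
  (1,2): δ = 73.91°  ·
  (1,3): δ = 33.47°  ·
  (1,4): δ = 74.07°  ·
  (1,5): δ = 114.01°  ·
  (2,3): δ = 72.62°  ·
  (2,4): δ = 32.01°  ·
  (2,5): δ = 7.93°  ✓
  (3,4): δ = 139.39°  ·
  (3,5): δ = 99.45°  ·
  (4,5): δ = 140.06°  ·
antipodal pairs: 1

count = 1; pairs: (2,5)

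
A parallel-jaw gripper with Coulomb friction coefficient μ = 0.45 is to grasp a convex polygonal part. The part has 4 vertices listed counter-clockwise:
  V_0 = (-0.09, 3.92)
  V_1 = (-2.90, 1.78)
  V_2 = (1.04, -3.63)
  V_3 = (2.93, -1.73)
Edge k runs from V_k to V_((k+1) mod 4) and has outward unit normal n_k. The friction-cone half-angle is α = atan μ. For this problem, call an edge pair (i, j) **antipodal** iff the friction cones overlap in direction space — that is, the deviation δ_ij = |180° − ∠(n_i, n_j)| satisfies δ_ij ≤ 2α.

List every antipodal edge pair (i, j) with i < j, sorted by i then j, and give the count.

count = 2; pairs: (0,2), (1,3)

α = atan 0.45 = 24.23°;  2α = 48.46°
n_0 = (-0.6059, +0.7956)
n_1 = (-0.8083, -0.5887)
n_2 = (+0.7090, -0.7052)
n_3 = (+0.8819, +0.4714)
  (0,1): δ = 91.23°  ·
  (0,2): δ = 7.86°  ✓
  (0,3): δ = 80.83°  ·
  (1,2): δ = 80.91°  ·
  (1,3): δ = 7.94°  ✓
  (2,3): δ = 107.03°  ·
antipodal pairs: 2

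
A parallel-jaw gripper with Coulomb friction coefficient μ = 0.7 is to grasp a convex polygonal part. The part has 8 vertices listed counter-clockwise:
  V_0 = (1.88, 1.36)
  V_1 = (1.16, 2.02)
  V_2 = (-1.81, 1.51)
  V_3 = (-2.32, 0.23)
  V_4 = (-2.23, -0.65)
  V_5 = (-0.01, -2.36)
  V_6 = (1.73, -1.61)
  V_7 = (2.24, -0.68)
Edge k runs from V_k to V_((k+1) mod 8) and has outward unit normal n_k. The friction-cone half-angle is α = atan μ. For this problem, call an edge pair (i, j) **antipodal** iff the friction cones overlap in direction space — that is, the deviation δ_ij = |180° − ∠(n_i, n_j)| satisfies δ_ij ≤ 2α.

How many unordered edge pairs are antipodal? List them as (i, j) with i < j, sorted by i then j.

count = 13; pairs: (0,2), (0,3), (0,4), (0,5), (1,4), (1,5), (1,6), (2,5), (2,6), (2,7), (3,6), (3,7), (4,7)

α = atan 0.7 = 34.99°;  2α = 69.98°
n_0 = (+0.6757, +0.7372)
n_1 = (-0.1692, +0.9856)
n_2 = (-0.9290, +0.3701)
n_3 = (-0.9948, -0.1017)
n_4 = (-0.6102, -0.7922)
n_5 = (+0.3958, -0.9183)
n_6 = (+0.8768, -0.4808)
n_7 = (+0.9848, +0.1738)
  (0,1): δ = 127.75°  ·
  (0,2): δ = 69.21°  ✓
  (0,3): δ = 41.65°  ✓
  (0,4): δ = 4.90°  ✓
  (0,5): δ = 65.83°  ✓
  (0,6): δ = 103.77°  ·
  (0,7): δ = 142.52°  ·
  (1,2): δ = 121.47°  ·
  (1,3): δ = 93.90°  ·
  (1,4): δ = 47.35°  ✓
  (1,5): δ = 13.57°  ✓
  (1,6): δ = 51.52°  ✓
  (1,7): δ = 90.26°  ·
  (2,3): δ = 152.44°  ·
  (2,4): δ = 105.88°  ·
  (2,5): δ = 44.96°  ✓
  (2,6): δ = 7.02°  ✓
  (2,7): δ = 31.73°  ✓
  (3,4): δ = 133.45°  ·
  (3,5): δ = 72.52°  ·
  (3,6): δ = 34.58°  ✓
  (3,7): δ = 4.17°  ✓
  (4,5): δ = 119.08°  ·
  (4,6): δ = 81.13°  ·
  (4,7): δ = 42.39°  ✓
  (5,6): δ = 142.06°  ·
  (5,7): δ = 103.31°  ·
  (6,7): δ = 141.25°  ·
antipodal pairs: 13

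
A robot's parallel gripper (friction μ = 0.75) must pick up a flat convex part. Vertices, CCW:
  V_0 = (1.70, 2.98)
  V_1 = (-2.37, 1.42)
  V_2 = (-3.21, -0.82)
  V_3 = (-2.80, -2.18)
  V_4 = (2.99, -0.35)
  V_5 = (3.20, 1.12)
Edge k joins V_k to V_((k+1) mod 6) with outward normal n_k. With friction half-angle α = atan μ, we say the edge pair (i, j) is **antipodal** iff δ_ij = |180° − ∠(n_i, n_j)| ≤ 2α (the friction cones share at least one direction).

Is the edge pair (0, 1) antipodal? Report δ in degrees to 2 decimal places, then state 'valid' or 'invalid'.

δ = 131.53°, invalid

α = atan 0.75 = 36.87°;  2α = 73.74°
edge 0: e_0 = (-4.07, -1.56);  n_0 = (-0.3579, +0.9338)
edge 1: e_1 = (-0.84, -2.24);  n_1 = (-0.9363, +0.3511)
∠(n_0, n_1) = 48.47°
δ = |180° − 48.47°| = 131.53°
131.53° > 2α = 73.74°  →  invalid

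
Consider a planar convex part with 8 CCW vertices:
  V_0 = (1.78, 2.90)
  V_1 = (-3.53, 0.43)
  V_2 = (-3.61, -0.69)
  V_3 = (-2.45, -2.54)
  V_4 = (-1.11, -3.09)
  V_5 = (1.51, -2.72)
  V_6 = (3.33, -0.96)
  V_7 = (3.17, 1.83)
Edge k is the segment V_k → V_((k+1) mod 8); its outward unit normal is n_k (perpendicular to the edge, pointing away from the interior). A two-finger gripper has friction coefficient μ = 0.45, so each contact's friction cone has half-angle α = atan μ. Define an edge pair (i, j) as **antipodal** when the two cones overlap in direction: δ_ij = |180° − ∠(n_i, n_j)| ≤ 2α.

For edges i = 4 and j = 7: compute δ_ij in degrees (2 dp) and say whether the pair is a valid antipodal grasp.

α = atan 0.45 = 24.23°;  2α = 48.46°
edge 4: e_4 = (+2.62, +0.37);  n_4 = (+0.1398, -0.9902)
edge 7: e_7 = (-1.39, +1.07);  n_7 = (+0.6100, +0.7924)
∠(n_4, n_7) = 134.37°
δ = |180° − 134.37°| = 45.63°
45.63° ≤ 2α = 48.46°  →  valid

δ = 45.63°, valid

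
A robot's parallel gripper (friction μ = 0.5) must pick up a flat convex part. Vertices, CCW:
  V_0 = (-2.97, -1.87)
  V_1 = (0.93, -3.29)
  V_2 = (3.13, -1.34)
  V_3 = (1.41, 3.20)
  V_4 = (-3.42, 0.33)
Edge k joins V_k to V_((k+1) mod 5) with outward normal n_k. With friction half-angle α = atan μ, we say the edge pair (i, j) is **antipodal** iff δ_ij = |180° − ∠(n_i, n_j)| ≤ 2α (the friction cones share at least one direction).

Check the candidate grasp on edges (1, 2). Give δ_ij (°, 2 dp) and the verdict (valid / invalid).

α = atan 0.5 = 26.57°;  2α = 53.13°
edge 1: e_1 = (+2.20, +1.95);  n_1 = (+0.6633, -0.7483)
edge 2: e_2 = (-1.72, +4.54);  n_2 = (+0.9351, +0.3543)
∠(n_1, n_2) = 69.20°
δ = |180° − 69.20°| = 110.80°
110.80° > 2α = 53.13°  →  invalid

δ = 110.80°, invalid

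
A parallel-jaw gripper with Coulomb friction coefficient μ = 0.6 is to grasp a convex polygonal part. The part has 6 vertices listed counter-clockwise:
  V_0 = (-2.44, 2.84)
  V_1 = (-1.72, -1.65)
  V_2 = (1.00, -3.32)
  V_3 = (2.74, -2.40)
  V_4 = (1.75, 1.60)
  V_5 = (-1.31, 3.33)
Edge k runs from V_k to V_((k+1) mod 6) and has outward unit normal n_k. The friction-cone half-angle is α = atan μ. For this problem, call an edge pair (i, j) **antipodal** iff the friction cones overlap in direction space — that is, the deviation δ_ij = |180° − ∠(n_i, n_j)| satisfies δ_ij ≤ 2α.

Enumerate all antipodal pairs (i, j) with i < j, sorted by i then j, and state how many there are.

α = atan 0.6 = 30.96°;  2α = 61.93°
n_0 = (-0.9874, -0.1583)
n_1 = (-0.5232, -0.8522)
n_2 = (+0.4674, -0.8840)
n_3 = (+0.9707, +0.2403)
n_4 = (+0.4922, +0.8705)
n_5 = (-0.3978, +0.9175)
  (0,1): δ = 130.66°  ·
  (0,2): δ = 71.24°  ·
  (0,3): δ = 4.79°  ✓
  (0,4): δ = 51.41°  ✓
  (0,5): δ = 104.33°  ·
  (1,2): δ = 120.58°  ·
  (1,3): δ = 44.55°  ✓
  (1,4): δ = 2.07°  ✓
  (1,5): δ = 54.99°  ✓
  (2,3): δ = 103.97°  ·
  (2,4): δ = 57.35°  ✓
  (2,5): δ = 4.42°  ✓
  (3,4): δ = 133.38°  ·
  (3,5): δ = 80.46°  ·
  (4,5): δ = 127.08°  ·
antipodal pairs: 7

count = 7; pairs: (0,3), (0,4), (1,3), (1,4), (1,5), (2,4), (2,5)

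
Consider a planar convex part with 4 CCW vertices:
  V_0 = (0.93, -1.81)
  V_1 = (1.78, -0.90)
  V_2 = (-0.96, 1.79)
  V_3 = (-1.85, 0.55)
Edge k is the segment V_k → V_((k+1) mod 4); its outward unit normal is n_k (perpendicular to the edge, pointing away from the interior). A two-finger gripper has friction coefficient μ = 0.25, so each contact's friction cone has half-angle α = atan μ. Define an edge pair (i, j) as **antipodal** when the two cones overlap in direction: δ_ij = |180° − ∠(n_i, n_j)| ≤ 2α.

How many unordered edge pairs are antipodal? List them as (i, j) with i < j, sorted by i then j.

α = atan 0.25 = 14.04°;  2α = 28.07°
n_0 = (+0.7308, -0.6826)
n_1 = (+0.7006, +0.7136)
n_2 = (-0.8124, +0.5831)
n_3 = (-0.6472, -0.7623)
  (0,1): δ = 91.42°  ·
  (0,2): δ = 7.38°  ✓
  (0,3): δ = 92.72°  ·
  (1,2): δ = 81.20°  ·
  (1,3): δ = 4.14°  ✓
  (2,3): δ = 94.66°  ·
antipodal pairs: 2

count = 2; pairs: (0,2), (1,3)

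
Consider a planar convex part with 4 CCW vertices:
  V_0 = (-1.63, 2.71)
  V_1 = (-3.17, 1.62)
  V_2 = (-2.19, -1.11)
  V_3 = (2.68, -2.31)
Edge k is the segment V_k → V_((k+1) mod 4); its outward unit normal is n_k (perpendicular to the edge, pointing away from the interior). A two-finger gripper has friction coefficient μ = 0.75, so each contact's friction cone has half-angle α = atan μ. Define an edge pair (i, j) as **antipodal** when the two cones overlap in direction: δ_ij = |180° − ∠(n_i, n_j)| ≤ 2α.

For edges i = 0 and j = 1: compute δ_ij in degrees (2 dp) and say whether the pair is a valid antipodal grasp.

α = atan 0.75 = 36.87°;  2α = 73.74°
edge 0: e_0 = (-1.54, -1.09);  n_0 = (-0.5777, +0.8162)
edge 1: e_1 = (+0.98, -2.73);  n_1 = (-0.9412, -0.3379)
∠(n_0, n_1) = 74.46°
δ = |180° − 74.46°| = 105.54°
105.54° > 2α = 73.74°  →  invalid

δ = 105.54°, invalid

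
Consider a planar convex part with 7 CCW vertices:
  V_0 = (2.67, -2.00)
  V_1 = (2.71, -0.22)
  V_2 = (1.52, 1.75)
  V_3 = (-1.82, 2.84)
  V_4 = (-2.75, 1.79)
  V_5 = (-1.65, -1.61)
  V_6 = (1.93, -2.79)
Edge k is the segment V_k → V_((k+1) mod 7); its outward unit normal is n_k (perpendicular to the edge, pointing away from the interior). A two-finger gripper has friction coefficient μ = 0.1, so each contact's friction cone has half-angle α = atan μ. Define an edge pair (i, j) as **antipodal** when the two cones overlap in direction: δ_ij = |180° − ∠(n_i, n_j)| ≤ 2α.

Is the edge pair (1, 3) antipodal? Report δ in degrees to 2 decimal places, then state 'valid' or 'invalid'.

δ = 72.67°, invalid

α = atan 0.1 = 5.71°;  2α = 11.42°
edge 1: e_1 = (-1.19, +1.97);  n_1 = (+0.8560, +0.5170)
edge 3: e_3 = (-0.93, -1.05);  n_3 = (-0.7486, +0.6630)
∠(n_1, n_3) = 107.33°
δ = |180° − 107.33°| = 72.67°
72.67° > 2α = 11.42°  →  invalid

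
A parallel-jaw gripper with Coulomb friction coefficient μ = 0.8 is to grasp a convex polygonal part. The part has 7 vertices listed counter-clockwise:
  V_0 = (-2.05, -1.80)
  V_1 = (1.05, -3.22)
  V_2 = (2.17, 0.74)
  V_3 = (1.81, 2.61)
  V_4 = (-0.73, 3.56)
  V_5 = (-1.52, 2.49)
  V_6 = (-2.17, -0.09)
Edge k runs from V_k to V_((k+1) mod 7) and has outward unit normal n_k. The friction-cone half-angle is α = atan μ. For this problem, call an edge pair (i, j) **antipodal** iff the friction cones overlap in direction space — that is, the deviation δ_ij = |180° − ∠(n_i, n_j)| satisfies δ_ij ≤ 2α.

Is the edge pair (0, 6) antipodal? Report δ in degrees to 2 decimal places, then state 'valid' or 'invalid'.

α = atan 0.8 = 38.66°;  2α = 77.32°
edge 0: e_0 = (+3.10, -1.42);  n_0 = (-0.4165, -0.9092)
edge 6: e_6 = (+0.12, -1.71);  n_6 = (-0.9975, -0.0700)
∠(n_0, n_6) = 61.37°
δ = |180° − 61.37°| = 118.63°
118.63° > 2α = 77.32°  →  invalid

δ = 118.63°, invalid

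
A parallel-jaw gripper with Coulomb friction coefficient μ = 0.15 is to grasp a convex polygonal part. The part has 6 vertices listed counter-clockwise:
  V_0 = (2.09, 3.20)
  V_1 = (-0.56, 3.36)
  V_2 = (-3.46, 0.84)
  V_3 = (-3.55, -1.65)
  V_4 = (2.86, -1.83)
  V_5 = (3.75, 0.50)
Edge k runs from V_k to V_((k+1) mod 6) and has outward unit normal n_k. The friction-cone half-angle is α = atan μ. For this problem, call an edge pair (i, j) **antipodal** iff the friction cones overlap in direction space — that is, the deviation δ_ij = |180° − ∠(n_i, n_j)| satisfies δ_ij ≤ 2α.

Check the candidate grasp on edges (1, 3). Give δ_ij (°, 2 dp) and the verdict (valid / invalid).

α = atan 0.15 = 8.53°;  2α = 17.06°
edge 1: e_1 = (-2.90, -2.52);  n_1 = (-0.6559, +0.7548)
edge 3: e_3 = (+6.41, -0.18);  n_3 = (-0.0281, -0.9996)
∠(n_1, n_3) = 137.40°
δ = |180° − 137.40°| = 42.60°
42.60° > 2α = 17.06°  →  invalid

δ = 42.60°, invalid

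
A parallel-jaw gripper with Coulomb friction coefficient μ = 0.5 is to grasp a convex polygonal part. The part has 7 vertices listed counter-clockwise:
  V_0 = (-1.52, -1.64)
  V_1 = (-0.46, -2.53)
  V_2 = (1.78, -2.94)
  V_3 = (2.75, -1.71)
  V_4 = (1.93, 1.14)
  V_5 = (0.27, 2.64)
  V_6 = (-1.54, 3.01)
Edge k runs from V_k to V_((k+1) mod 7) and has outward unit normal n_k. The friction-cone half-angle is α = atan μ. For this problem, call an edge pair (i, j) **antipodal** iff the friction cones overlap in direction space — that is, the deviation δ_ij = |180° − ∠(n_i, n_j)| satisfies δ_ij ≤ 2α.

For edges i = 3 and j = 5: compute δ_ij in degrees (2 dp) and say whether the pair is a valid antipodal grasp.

α = atan 0.5 = 26.57°;  2α = 53.13°
edge 3: e_3 = (-0.82, +2.85);  n_3 = (+0.9610, +0.2765)
edge 5: e_5 = (-1.81, +0.37);  n_5 = (+0.2003, +0.9797)
∠(n_3, n_5) = 62.40°
δ = |180° − 62.40°| = 117.60°
117.60° > 2α = 53.13°  →  invalid

δ = 117.60°, invalid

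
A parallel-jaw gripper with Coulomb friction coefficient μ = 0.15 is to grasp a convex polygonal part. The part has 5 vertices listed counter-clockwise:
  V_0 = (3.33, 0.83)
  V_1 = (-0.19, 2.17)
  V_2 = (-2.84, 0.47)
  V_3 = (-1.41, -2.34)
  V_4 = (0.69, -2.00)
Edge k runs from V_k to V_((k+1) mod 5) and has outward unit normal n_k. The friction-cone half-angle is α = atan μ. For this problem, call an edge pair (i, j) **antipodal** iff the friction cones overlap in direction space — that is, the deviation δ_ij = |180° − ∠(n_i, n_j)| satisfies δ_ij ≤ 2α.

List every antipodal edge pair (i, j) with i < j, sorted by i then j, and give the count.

α = atan 0.15 = 8.53°;  2α = 17.06°
n_0 = (+0.3558, +0.9346)
n_1 = (-0.5400, +0.8417)
n_2 = (-0.8912, -0.4535)
n_3 = (+0.1598, -0.9871)
n_4 = (+0.7312, -0.6821)
  (0,1): δ = 126.48°  ·
  (0,2): δ = 42.19°  ·
  (0,3): δ = 30.04°  ·
  (0,4): δ = 67.83°  ·
  (1,2): δ = 95.71°  ·
  (1,3): δ = 23.48°  ·
  (1,4): δ = 14.31°  ✓
  (2,3): δ = 107.77°  ·
  (2,4): δ = 69.98°  ·
  (3,4): δ = 142.21°  ·
antipodal pairs: 1

count = 1; pairs: (1,4)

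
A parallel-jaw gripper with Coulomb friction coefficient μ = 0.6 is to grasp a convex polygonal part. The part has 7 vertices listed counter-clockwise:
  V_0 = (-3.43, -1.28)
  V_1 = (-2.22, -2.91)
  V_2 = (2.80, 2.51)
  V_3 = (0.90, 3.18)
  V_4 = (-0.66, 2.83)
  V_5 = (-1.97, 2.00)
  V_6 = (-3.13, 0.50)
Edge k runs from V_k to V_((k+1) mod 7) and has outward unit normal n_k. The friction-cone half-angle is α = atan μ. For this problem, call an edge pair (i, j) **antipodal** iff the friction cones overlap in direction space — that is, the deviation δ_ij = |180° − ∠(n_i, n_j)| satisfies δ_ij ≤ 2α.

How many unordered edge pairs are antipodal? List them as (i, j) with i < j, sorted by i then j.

α = atan 0.6 = 30.96°;  2α = 61.93°
n_0 = (-0.8029, -0.5961)
n_1 = (+0.7337, -0.6795)
n_2 = (+0.3326, +0.9431)
n_3 = (-0.2189, +0.9757)
n_4 = (-0.5352, +0.8447)
n_5 = (-0.7911, +0.6117)
n_6 = (-0.9861, +0.1662)
  (0,1): δ = 79.39°  ·
  (0,2): δ = 33.99°  ✓
  (0,3): δ = 66.06°  ·
  (0,4): δ = 85.77°  ·
  (0,5): δ = 105.70°  ·
  (0,6): δ = 133.85°  ·
  (1,2): δ = 66.62°  ·
  (1,3): δ = 34.55°  ✓
  (1,4): δ = 14.84°  ✓
  (1,5): δ = 5.09°  ✓
  (1,6): δ = 33.24°  ✓
  (2,3): δ = 147.93°  ·
  (2,4): δ = 128.22°  ·
  (2,5): δ = 108.29°  ·
  (2,6): δ = 80.14°  ·
  (3,4): δ = 160.29°  ·
  (3,5): δ = 140.36°  ·
  (3,6): δ = 112.21°  ·
  (4,5): δ = 160.07°  ·
  (4,6): δ = 131.92°  ·
  (5,6): δ = 151.85°  ·
antipodal pairs: 5

count = 5; pairs: (0,2), (1,3), (1,4), (1,5), (1,6)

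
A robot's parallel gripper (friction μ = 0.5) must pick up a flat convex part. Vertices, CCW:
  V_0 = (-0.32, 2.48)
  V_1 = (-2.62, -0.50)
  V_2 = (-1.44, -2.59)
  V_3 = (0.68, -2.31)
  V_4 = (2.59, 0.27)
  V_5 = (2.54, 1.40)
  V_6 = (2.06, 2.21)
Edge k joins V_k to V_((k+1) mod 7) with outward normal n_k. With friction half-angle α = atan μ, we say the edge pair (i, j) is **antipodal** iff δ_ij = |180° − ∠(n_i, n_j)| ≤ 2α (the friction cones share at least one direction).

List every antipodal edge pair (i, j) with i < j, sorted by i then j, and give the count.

count = 6; pairs: (0,2), (0,3), (0,4), (1,4), (1,5), (2,6)

α = atan 0.5 = 26.57°;  2α = 53.13°
n_0 = (-0.7916, +0.6110)
n_1 = (-0.8708, -0.4916)
n_2 = (+0.1309, -0.9914)
n_3 = (+0.8037, -0.5950)
n_4 = (+0.9990, +0.0442)
n_5 = (+0.8603, +0.5098)
n_6 = (+0.1127, +0.9936)
  (0,1): δ = 112.89°  ·
  (0,2): δ = 44.81°  ✓
  (0,3): δ = 1.15°  ✓
  (0,4): δ = 40.19°  ✓
  (0,5): δ = 68.31°  ·
  (0,6): δ = 121.19°  ·
  (1,2): δ = 111.92°  ·
  (1,3): δ = 65.96°  ·
  (1,4): δ = 26.92°  ✓
  (1,5): δ = 1.20°  ✓
  (1,6): δ = 54.08°  ·
  (2,3): δ = 134.04°  ·
  (2,4): δ = 94.99°  ·
  (2,5): δ = 66.87°  ·
  (2,6): δ = 14.00°  ✓
  (3,4): δ = 140.95°  ·
  (3,5): δ = 112.84°  ·
  (3,6): δ = 59.96°  ·
  (4,5): δ = 151.88°  ·
  (4,6): δ = 99.01°  ·
  (5,6): δ = 127.12°  ·
antipodal pairs: 6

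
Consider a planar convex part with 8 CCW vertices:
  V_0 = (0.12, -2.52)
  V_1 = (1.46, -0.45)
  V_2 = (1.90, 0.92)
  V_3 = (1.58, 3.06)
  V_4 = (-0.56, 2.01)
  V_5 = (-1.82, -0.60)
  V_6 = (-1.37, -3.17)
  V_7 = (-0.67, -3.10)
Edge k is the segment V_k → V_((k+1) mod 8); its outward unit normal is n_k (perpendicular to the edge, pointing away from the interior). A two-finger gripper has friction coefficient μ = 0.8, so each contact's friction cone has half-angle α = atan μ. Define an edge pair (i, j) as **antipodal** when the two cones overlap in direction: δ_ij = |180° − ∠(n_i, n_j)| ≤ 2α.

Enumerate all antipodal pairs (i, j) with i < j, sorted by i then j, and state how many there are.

count = 14; pairs: (0,3), (0,4), (0,5), (1,3), (1,4), (1,5), (2,3), (2,4), (2,5), (3,6), (3,7), (4,6), (4,7), (5,7)

α = atan 0.8 = 38.66°;  2α = 77.32°
n_0 = (+0.8395, -0.5434)
n_1 = (+0.9521, -0.3058)
n_2 = (+0.9890, +0.1479)
n_3 = (-0.4405, +0.8978)
n_4 = (-0.9006, +0.4347)
n_5 = (-0.9850, -0.1725)
n_6 = (+0.0995, -0.9950)
n_7 = (+0.5918, -0.8061)
  (0,1): δ = 164.89°  ·
  (0,2): δ = 138.58°  ·
  (0,3): δ = 30.95°  ✓
  (0,4): δ = 7.15°  ✓
  (0,5): δ = 42.85°  ✓
  (0,6): δ = 128.63°  ·
  (0,7): δ = 159.20°  ·
  (1,2): δ = 153.69°  ·
  (1,3): δ = 46.06°  ✓
  (1,4): δ = 7.96°  ✓
  (1,5): δ = 27.74°  ✓
  (1,6): δ = 113.52°  ·
  (1,7): δ = 144.09°  ·
  (2,3): δ = 72.37°  ✓
  (2,4): δ = 34.27°  ✓
  (2,5): δ = 1.43°  ✓
  (2,6): δ = 87.21°  ·
  (2,7): δ = 117.78°  ·
  (3,4): δ = 141.90°  ·
  (3,5): δ = 106.20°  ·
  (3,6): δ = 20.42°  ✓
  (3,7): δ = 10.15°  ✓
  (4,5): δ = 144.30°  ·
  (4,6): δ = 58.52°  ✓
  (4,7): δ = 27.95°  ✓
  (5,6): δ = 94.22°  ·
  (5,7): δ = 63.65°  ✓
  (6,7): δ = 149.43°  ·
antipodal pairs: 14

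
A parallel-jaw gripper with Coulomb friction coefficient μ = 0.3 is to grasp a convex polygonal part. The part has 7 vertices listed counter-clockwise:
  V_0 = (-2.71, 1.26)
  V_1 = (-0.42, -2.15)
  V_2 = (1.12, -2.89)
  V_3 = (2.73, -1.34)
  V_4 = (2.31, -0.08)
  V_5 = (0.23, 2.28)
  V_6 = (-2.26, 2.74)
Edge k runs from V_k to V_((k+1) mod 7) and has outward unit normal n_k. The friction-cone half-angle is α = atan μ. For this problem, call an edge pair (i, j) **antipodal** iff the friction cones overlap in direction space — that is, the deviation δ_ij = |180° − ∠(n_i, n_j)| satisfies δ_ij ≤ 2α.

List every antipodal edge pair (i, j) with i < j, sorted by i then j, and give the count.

α = atan 0.3 = 16.70°;  2α = 33.40°
n_0 = (-0.8302, -0.5575)
n_1 = (-0.4331, -0.9013)
n_2 = (+0.6936, -0.7204)
n_3 = (+0.9487, +0.3162)
n_4 = (+0.7502, +0.6612)
n_5 = (+0.1817, +0.9834)
n_6 = (-0.9568, +0.2909)
  (0,1): δ = 149.55°  ·
  (0,2): δ = 79.97°  ·
  (0,3): δ = 15.45°  ✓
  (0,4): δ = 7.51°  ✓
  (0,5): δ = 45.65°  ·
  (0,6): δ = 129.20°  ·
  (1,2): δ = 110.42°  ·
  (1,3): δ = 45.90°  ·
  (1,4): δ = 22.94°  ✓
  (1,5): δ = 15.20°  ✓
  (1,6): δ = 98.75°  ·
  (2,3): δ = 115.48°  ·
  (2,4): δ = 92.52°  ·
  (2,5): δ = 54.38°  ·
  (2,6): δ = 29.18°  ✓
  (3,4): δ = 157.04°  ·
  (3,5): δ = 118.90°  ·
  (3,6): δ = 35.35°  ·
  (4,5): δ = 141.86°  ·
  (4,6): δ = 58.30°  ·
  (5,6): δ = 96.45°  ·
antipodal pairs: 5

count = 5; pairs: (0,3), (0,4), (1,4), (1,5), (2,6)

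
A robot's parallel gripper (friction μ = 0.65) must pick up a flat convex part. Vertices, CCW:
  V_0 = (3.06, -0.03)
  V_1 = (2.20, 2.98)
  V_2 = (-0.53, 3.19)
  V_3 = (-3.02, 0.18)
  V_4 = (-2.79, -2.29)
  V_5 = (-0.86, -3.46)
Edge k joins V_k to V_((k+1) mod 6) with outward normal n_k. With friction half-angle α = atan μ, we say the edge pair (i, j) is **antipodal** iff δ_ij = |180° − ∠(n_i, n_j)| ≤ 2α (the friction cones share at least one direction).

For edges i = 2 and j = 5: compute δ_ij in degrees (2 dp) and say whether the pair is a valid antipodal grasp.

δ = 9.22°, valid

α = atan 0.65 = 33.02°;  2α = 66.05°
edge 2: e_2 = (-2.49, -3.01);  n_2 = (-0.7705, +0.6374)
edge 5: e_5 = (+3.92, +3.43);  n_5 = (+0.6585, -0.7526)
∠(n_2, n_5) = 170.78°
δ = |180° − 170.78°| = 9.22°
9.22° ≤ 2α = 66.05°  →  valid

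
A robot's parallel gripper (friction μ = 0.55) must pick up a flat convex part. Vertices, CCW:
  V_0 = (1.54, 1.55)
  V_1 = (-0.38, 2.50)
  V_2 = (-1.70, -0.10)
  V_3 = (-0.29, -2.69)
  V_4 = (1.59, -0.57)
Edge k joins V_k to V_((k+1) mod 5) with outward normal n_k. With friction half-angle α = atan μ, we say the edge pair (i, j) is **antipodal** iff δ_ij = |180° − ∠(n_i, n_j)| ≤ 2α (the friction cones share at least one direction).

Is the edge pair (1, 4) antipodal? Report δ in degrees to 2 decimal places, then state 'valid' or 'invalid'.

δ = 28.27°, valid

α = atan 0.55 = 28.81°;  2α = 57.62°
edge 1: e_1 = (-1.32, -2.60);  n_1 = (-0.8917, +0.4527)
edge 4: e_4 = (-0.05, +2.12);  n_4 = (+0.9997, +0.0236)
∠(n_1, n_4) = 151.73°
δ = |180° − 151.73°| = 28.27°
28.27° ≤ 2α = 57.62°  →  valid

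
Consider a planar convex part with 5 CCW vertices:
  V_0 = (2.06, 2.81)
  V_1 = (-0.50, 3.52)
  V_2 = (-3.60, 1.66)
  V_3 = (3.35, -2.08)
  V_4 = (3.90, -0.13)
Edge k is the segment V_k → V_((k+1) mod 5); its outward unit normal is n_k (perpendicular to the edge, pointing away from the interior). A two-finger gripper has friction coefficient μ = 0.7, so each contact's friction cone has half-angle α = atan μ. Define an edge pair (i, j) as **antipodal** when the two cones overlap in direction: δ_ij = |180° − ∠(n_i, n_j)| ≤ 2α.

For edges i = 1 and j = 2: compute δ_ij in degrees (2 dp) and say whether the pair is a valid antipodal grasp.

δ = 59.25°, valid

α = atan 0.7 = 34.99°;  2α = 69.98°
edge 1: e_1 = (-3.10, -1.86);  n_1 = (-0.5145, +0.8575)
edge 2: e_2 = (+6.95, -3.74);  n_2 = (-0.4739, -0.8806)
∠(n_1, n_2) = 120.75°
δ = |180° − 120.75°| = 59.25°
59.25° ≤ 2α = 69.98°  →  valid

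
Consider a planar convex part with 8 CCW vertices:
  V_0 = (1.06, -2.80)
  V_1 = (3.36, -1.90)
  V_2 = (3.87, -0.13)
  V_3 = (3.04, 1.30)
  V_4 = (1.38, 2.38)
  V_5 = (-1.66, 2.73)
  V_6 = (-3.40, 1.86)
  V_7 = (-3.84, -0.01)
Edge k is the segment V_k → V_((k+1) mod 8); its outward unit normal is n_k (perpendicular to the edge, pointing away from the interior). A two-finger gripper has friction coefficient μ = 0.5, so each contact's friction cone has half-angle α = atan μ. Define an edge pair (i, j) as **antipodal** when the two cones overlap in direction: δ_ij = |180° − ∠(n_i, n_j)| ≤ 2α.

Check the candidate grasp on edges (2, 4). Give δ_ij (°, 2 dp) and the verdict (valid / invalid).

α = atan 0.5 = 26.57°;  2α = 53.13°
edge 2: e_2 = (-0.83, +1.43);  n_2 = (+0.8649, +0.5020)
edge 4: e_4 = (-3.04, +0.35);  n_4 = (+0.1144, +0.9934)
∠(n_2, n_4) = 53.30°
δ = |180° − 53.30°| = 126.70°
126.70° > 2α = 53.13°  →  invalid

δ = 126.70°, invalid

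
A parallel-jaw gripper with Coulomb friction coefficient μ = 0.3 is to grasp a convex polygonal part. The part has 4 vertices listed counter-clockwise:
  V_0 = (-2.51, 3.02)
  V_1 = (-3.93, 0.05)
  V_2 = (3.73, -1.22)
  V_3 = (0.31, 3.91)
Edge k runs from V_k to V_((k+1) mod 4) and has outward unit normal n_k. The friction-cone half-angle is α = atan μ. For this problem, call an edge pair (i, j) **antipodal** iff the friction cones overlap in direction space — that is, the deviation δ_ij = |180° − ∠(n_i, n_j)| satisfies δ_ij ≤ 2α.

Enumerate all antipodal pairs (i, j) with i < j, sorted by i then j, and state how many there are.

count = 1; pairs: (1,3)

α = atan 0.3 = 16.70°;  2α = 33.40°
n_0 = (-0.9022, +0.4313)
n_1 = (-0.1636, -0.9865)
n_2 = (+0.8321, +0.5547)
n_3 = (-0.3010, +0.9536)
  (0,1): δ = 73.86°  ·
  (0,2): δ = 59.24°  ·
  (0,3): δ = 133.07°  ·
  (1,2): δ = 46.90°  ·
  (1,3): δ = 26.93°  ✓
  (2,3): δ = 106.17°  ·
antipodal pairs: 1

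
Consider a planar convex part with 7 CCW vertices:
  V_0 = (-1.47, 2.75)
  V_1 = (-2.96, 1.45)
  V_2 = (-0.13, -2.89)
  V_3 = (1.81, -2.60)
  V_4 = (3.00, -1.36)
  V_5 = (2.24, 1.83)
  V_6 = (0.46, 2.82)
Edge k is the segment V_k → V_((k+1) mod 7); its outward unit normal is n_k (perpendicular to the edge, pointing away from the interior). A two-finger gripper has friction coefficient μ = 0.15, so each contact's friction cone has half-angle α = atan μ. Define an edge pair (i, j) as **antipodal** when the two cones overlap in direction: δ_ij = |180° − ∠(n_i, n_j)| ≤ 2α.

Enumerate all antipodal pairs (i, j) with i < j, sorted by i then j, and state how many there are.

α = atan 0.15 = 8.53°;  2α = 17.06°
n_0 = (-0.6574, +0.7535)
n_1 = (-0.8376, -0.5462)
n_2 = (+0.1478, -0.9890)
n_3 = (+0.7215, -0.6924)
n_4 = (+0.9728, +0.2318)
n_5 = (+0.4861, +0.8739)
n_6 = (-0.0362, +0.9993)
  (0,1): δ = 98.00°  ·
  (0,2): δ = 32.60°  ·
  (0,3): δ = 5.07°  ✓
  (0,4): δ = 62.30°  ·
  (0,5): δ = 109.81°  ·
  (0,6): δ = 140.97°  ·
  (1,2): δ = 114.61°  ·
  (1,3): δ = 76.93°  ·
  (1,4): δ = 19.71°  ·
  (1,5): δ = 27.81°  ·
  (1,6): δ = 58.97°  ·
  (2,3): δ = 142.32°  ·
  (2,4): δ = 85.10°  ·
  (2,5): δ = 37.58°  ·
  (2,6): δ = 6.42°  ✓
  (3,4): δ = 122.78°  ·
  (3,5): δ = 75.26°  ·
  (3,6): δ = 44.10°  ·
  (4,5): δ = 132.48°  ·
  (4,6): δ = 101.32°  ·
  (5,6): δ = 148.84°  ·
antipodal pairs: 2

count = 2; pairs: (0,3), (2,6)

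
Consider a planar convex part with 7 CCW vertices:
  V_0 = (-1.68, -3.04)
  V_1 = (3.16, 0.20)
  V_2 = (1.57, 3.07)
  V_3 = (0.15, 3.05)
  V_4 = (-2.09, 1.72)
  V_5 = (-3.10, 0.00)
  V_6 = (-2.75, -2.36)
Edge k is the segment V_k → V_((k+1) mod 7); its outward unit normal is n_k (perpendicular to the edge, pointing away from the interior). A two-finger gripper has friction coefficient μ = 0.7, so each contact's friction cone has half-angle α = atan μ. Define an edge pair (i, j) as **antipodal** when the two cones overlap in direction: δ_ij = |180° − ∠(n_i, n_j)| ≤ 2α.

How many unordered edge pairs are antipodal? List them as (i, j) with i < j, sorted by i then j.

count = 9; pairs: (0,2), (0,3), (0,4), (0,5), (1,4), (1,5), (1,6), (2,6), (3,6)

α = atan 0.7 = 34.99°;  2α = 69.98°
n_0 = (+0.5563, -0.8310)
n_1 = (+0.8747, +0.4846)
n_2 = (-0.0141, +0.9999)
n_3 = (-0.5105, +0.8599)
n_4 = (-0.8623, +0.5064)
n_5 = (-0.9892, -0.1467)
n_6 = (-0.5364, -0.8440)
  (0,1): δ = 94.81°  ·
  (0,2): δ = 32.99°  ✓
  (0,3): δ = 3.10°  ✓
  (0,4): δ = 25.78°  ✓
  (0,5): δ = 64.64°  ✓
  (0,6): δ = 113.76°  ·
  (1,2): δ = 118.18°  ·
  (1,3): δ = 88.29°  ·
  (1,4): δ = 59.41°  ✓
  (1,5): δ = 20.55°  ✓
  (1,6): δ = 28.58°  ✓
  (2,3): δ = 150.11°  ·
  (2,4): δ = 121.23°  ·
  (2,5): δ = 82.37°  ·
  (2,6): δ = 33.24°  ✓
  (3,4): δ = 151.12°  ·
  (3,5): δ = 112.26°  ·
  (3,6): δ = 63.14°  ✓
  (4,5): δ = 141.14°  ·
  (4,6): δ = 92.01°  ·
  (5,6): δ = 130.87°  ·
antipodal pairs: 9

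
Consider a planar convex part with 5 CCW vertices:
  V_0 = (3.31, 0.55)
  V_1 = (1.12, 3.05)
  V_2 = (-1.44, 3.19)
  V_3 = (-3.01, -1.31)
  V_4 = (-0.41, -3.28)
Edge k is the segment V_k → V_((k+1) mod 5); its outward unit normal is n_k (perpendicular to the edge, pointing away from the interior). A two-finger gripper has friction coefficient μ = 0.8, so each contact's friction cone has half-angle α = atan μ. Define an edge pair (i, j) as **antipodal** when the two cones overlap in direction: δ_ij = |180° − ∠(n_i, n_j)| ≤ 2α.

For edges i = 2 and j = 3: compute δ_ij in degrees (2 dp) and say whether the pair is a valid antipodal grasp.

δ = 107.92°, invalid

α = atan 0.8 = 38.66°;  2α = 77.32°
edge 2: e_2 = (-1.57, -4.50);  n_2 = (-0.9442, +0.3294)
edge 3: e_3 = (+2.60, -1.97);  n_3 = (-0.6039, -0.7970)
∠(n_2, n_3) = 72.08°
δ = |180° − 72.08°| = 107.92°
107.92° > 2α = 77.32°  →  invalid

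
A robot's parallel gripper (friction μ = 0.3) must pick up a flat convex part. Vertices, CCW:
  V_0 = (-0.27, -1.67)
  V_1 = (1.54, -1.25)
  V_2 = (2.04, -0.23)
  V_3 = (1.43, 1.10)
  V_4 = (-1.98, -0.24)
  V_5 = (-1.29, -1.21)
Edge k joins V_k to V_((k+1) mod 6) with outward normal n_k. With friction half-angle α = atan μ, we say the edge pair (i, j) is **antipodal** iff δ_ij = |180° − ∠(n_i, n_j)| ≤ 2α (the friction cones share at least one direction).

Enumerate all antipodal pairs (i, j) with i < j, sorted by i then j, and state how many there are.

α = atan 0.3 = 16.70°;  2α = 33.40°
n_0 = (+0.2260, -0.9741)
n_1 = (+0.8979, -0.4402)
n_2 = (+0.9090, +0.4169)
n_3 = (-0.3657, +0.9307)
n_4 = (-0.8149, -0.5796)
n_5 = (-0.4111, -0.9116)
  (0,1): δ = 129.18°  ·
  (0,2): δ = 78.43°  ·
  (0,3): δ = 8.39°  ✓
  (0,4): δ = 112.36°  ·
  (0,5): δ = 142.66°  ·
  (1,2): δ = 129.25°  ·
  (1,3): δ = 42.43°  ·
  (1,4): δ = 61.54°  ·
  (1,5): δ = 91.84°  ·
  (2,3): δ = 93.19°  ·
  (2,4): δ = 10.79°  ✓
  (2,5): δ = 41.09°  ·
  (3,4): δ = 76.03°  ·
  (3,5): δ = 45.73°  ·
  (4,5): δ = 149.70°  ·
antipodal pairs: 2

count = 2; pairs: (0,3), (2,4)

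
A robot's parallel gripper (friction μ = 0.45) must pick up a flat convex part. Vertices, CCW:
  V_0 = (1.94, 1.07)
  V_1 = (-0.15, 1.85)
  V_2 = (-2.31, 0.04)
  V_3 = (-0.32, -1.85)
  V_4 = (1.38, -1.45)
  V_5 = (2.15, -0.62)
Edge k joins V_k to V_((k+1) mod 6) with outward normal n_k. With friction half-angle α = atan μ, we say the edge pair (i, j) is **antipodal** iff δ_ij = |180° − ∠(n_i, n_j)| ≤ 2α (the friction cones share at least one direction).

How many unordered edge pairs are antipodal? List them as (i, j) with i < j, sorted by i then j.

count = 5; pairs: (0,2), (0,3), (1,3), (1,4), (2,5)

α = atan 0.45 = 24.23°;  2α = 48.46°
n_0 = (+0.3496, +0.9369)
n_1 = (-0.6423, +0.7665)
n_2 = (-0.6887, -0.7251)
n_3 = (+0.2290, -0.9734)
n_4 = (+0.7331, -0.6801)
n_5 = (+0.9924, +0.1233)
  (0,1): δ = 119.57°  ·
  (0,2): δ = 23.06°  ✓
  (0,3): δ = 33.71°  ✓
  (0,4): δ = 67.61°  ·
  (0,5): δ = 117.55°  ·
  (1,2): δ = 83.49°  ·
  (1,3): δ = 26.72°  ✓
  (1,4): δ = 7.19°  ✓
  (1,5): δ = 57.12°  ·
  (2,3): δ = 123.24°  ·
  (2,4): δ = 89.33°  ·
  (2,5): δ = 39.39°  ✓
  (3,4): δ = 146.09°  ·
  (3,5): δ = 96.16°  ·
  (4,5): δ = 130.06°  ·
antipodal pairs: 5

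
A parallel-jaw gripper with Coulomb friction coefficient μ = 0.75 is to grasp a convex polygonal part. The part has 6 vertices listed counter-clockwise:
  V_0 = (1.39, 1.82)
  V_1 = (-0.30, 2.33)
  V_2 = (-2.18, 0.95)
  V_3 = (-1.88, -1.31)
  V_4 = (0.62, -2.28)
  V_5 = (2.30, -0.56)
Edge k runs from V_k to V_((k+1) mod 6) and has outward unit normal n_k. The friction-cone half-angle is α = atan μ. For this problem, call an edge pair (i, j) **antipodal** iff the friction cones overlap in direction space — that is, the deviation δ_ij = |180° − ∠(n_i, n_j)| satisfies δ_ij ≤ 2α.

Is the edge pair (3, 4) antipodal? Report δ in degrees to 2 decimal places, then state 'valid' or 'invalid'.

δ = 113.12°, invalid

α = atan 0.75 = 36.87°;  2α = 73.74°
edge 3: e_3 = (+2.50, -0.97);  n_3 = (-0.3617, -0.9323)
edge 4: e_4 = (+1.68, +1.72);  n_4 = (+0.7154, -0.6987)
∠(n_3, n_4) = 66.88°
δ = |180° − 66.88°| = 113.12°
113.12° > 2α = 73.74°  →  invalid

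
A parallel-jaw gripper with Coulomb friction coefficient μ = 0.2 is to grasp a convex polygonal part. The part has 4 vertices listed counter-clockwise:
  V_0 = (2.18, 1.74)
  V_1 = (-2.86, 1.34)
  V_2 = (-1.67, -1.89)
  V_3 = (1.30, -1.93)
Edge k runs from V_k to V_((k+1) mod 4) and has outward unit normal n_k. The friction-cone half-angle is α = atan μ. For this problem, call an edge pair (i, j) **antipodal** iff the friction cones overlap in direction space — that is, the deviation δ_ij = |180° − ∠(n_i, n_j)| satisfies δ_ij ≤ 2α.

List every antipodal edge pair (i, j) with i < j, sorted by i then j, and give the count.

α = atan 0.2 = 11.31°;  2α = 22.62°
n_0 = (-0.0791, +0.9969)
n_1 = (-0.9383, -0.3457)
n_2 = (-0.0135, -0.9999)
n_3 = (+0.9724, -0.2332)
  (0,1): δ = 74.31°  ·
  (0,2): δ = 5.31°  ✓
  (0,3): δ = 71.98°  ·
  (1,2): δ = 111.00°  ·
  (1,3): δ = 33.71°  ·
  (2,3): δ = 102.71°  ·
antipodal pairs: 1

count = 1; pairs: (0,2)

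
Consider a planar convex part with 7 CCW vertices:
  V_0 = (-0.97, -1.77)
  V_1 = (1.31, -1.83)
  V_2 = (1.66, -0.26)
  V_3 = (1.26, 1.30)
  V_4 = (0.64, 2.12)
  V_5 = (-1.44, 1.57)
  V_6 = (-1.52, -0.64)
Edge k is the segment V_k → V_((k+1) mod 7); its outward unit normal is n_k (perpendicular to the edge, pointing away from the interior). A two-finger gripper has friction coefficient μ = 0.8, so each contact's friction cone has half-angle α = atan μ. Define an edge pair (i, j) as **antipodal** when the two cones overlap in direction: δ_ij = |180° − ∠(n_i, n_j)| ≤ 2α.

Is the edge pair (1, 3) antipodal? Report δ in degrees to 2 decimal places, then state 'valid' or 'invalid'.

δ = 130.34°, invalid

α = atan 0.8 = 38.66°;  2α = 77.32°
edge 1: e_1 = (+0.35, +1.57);  n_1 = (+0.9760, -0.2176)
edge 3: e_3 = (-0.62, +0.82);  n_3 = (+0.7977, +0.6031)
∠(n_1, n_3) = 49.66°
δ = |180° − 49.66°| = 130.34°
130.34° > 2α = 77.32°  →  invalid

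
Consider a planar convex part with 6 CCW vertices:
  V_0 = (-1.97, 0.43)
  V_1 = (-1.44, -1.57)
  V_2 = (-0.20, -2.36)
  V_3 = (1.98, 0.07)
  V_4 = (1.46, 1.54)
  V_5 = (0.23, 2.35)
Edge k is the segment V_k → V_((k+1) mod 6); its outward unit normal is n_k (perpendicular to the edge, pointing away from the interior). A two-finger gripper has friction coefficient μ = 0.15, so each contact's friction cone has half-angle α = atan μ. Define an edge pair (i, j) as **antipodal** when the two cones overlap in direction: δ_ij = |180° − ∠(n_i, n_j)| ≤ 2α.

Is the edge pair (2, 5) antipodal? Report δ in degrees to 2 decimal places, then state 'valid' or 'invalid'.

α = atan 0.15 = 8.53°;  2α = 17.06°
edge 2: e_2 = (+2.18, +2.43);  n_2 = (+0.7444, -0.6678)
edge 5: e_5 = (-2.20, -1.92);  n_5 = (-0.6575, +0.7534)
∠(n_2, n_5) = 173.01°
δ = |180° − 173.01°| = 6.99°
6.99° ≤ 2α = 17.06°  →  valid

δ = 6.99°, valid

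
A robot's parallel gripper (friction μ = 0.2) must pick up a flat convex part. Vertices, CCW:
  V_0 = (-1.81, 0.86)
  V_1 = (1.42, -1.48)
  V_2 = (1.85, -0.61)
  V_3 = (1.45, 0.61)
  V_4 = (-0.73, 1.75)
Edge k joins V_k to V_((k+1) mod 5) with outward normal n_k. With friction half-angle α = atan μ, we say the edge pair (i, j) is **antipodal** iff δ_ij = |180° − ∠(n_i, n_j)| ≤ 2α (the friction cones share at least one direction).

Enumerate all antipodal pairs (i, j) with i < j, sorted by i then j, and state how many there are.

count = 1; pairs: (0,3)

α = atan 0.2 = 11.31°;  2α = 22.62°
n_0 = (-0.5867, -0.8098)
n_1 = (+0.8965, -0.4431)
n_2 = (+0.9502, +0.3116)
n_3 = (+0.4634, +0.8861)
n_4 = (-0.6360, +0.7717)
  (0,1): δ = 80.38°  ·
  (0,2): δ = 35.93°  ·
  (0,3): δ = 8.32°  ✓
  (0,4): δ = 75.41°  ·
  (1,2): δ = 135.55°  ·
  (1,3): δ = 91.31°  ·
  (1,4): δ = 24.21°  ·
  (2,3): δ = 135.76°  ·
  (2,4): δ = 68.66°  ·
  (3,4): δ = 112.90°  ·
antipodal pairs: 1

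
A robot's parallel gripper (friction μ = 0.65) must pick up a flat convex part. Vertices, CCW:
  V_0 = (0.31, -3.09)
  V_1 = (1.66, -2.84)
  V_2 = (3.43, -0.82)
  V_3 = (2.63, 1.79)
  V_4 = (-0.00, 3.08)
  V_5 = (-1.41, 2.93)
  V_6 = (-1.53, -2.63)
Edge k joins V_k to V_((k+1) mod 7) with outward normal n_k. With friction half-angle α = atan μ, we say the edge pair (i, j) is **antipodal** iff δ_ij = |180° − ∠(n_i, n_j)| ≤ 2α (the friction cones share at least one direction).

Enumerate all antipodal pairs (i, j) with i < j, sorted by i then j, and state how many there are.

count = 9; pairs: (0,3), (0,4), (1,4), (1,5), (2,5), (2,6), (3,5), (3,6), (4,6)

α = atan 0.65 = 33.02°;  2α = 66.05°
n_0 = (+0.1821, -0.9833)
n_1 = (+0.7521, -0.6590)
n_2 = (+0.9561, +0.2931)
n_3 = (+0.4404, +0.8978)
n_4 = (-0.1058, +0.9944)
n_5 = (-0.9998, +0.0216)
n_6 = (-0.2425, -0.9701)
  (0,1): δ = 141.72°  ·
  (0,2): δ = 83.45°  ·
  (0,3): δ = 36.62°  ✓
  (0,4): δ = 4.42°  ✓
  (0,5): δ = 78.27°  ·
  (0,6): δ = 155.47°  ·
  (1,2): δ = 121.73°  ·
  (1,3): δ = 74.90°  ·
  (1,4): δ = 42.70°  ✓
  (1,5): δ = 39.99°  ✓
  (1,6): δ = 117.19°  ·
  (2,3): δ = 133.17°  ·
  (2,4): δ = 100.97°  ·
  (2,5): δ = 18.28°  ✓
  (2,6): δ = 58.92°  ✓
  (3,4): δ = 147.80°  ·
  (3,5): δ = 65.11°  ✓
  (3,6): δ = 12.09°  ✓
  (4,5): δ = 97.31°  ·
  (4,6): δ = 20.11°  ✓
  (5,6): δ = 102.80°  ·
antipodal pairs: 9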